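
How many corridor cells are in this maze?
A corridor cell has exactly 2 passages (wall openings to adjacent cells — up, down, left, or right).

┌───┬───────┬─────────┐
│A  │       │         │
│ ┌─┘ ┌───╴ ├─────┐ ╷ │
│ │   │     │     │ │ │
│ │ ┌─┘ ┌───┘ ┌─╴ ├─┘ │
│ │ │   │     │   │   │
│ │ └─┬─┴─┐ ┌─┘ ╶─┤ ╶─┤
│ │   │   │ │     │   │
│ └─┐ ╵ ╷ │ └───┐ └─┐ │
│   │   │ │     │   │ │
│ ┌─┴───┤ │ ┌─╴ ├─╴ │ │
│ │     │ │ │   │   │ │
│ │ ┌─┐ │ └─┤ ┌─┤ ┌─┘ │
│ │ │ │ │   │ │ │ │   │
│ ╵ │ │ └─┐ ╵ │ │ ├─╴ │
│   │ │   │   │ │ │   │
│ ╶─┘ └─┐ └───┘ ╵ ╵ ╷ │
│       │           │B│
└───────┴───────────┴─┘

Counting cells with exactly 2 passages:
Total corridor cells: 75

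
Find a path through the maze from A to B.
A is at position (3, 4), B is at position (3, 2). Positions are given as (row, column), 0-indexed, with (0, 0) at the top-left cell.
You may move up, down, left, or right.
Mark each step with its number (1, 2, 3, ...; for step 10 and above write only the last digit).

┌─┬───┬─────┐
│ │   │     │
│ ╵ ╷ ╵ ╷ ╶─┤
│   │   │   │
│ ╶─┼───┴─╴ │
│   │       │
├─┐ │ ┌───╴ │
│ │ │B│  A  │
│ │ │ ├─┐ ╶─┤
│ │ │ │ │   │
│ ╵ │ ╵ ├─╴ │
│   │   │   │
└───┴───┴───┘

Finding the shortest path from (3, 4) to (3, 2):
Path length: 6 steps
Directions: right → up → left → left → left → down

Solution:

┌─┬───┬─────┐
│ │   │     │
│ ╵ ╷ ╵ ╷ ╶─┤
│   │   │   │
│ ╶─┼───┴─╴ │
│   │5 4 3 2│
├─┐ │ ┌───╴ │
│ │ │B│  A 1│
│ │ │ ├─┐ ╶─┤
│ │ │ │ │   │
│ ╵ │ ╵ ├─╴ │
│   │   │   │
└───┴───┴───┘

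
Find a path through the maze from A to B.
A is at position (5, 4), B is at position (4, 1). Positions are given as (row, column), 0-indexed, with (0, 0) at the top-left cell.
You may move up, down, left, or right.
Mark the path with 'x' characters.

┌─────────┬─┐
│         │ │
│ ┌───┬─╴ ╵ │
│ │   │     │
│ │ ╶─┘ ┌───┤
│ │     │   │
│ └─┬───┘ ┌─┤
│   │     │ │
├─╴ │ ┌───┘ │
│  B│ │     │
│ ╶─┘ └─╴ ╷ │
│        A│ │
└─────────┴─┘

Finding the shortest path from (5, 4) to (4, 1):
Path length: 6 steps
Directions: left → left → left → left → up → right

Solution:

┌─────────┬─┐
│         │ │
│ ┌───┬─╴ ╵ │
│ │   │     │
│ │ ╶─┘ ┌───┤
│ │     │   │
│ └─┬───┘ ┌─┤
│   │     │ │
├─╴ │ ┌───┘ │
│x B│ │     │
│ ╶─┘ └─╴ ╷ │
│x x x x A│ │
└─────────┴─┘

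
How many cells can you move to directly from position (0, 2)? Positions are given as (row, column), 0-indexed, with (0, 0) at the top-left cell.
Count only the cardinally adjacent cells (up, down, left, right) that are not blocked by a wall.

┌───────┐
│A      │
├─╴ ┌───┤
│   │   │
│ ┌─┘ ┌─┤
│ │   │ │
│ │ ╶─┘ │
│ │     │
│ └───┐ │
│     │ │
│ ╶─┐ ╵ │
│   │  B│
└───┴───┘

Checking passable neighbors of (0, 2):
Neighbors: (0, 1), (0, 3)
Count: 2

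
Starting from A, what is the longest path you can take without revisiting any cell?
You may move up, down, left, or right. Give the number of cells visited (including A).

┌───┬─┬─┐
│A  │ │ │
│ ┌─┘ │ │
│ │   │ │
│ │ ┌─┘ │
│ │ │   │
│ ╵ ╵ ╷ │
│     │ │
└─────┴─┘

Finding longest simple path using DFS:
Start: (0, 0)
Longest path visits 10 cells
Path: A → down → down → down → right → right → up → right → up → up

Solution:

┌───┬─┬─┐
│A  │ │B│
│ ┌─┘ │ │
│↓│   │↑│
│ │ ┌─┘ │
│↓│ │↱ ↑│
│ ╵ ╵ ╷ │
│↳ → ↑│ │
└─────┴─┘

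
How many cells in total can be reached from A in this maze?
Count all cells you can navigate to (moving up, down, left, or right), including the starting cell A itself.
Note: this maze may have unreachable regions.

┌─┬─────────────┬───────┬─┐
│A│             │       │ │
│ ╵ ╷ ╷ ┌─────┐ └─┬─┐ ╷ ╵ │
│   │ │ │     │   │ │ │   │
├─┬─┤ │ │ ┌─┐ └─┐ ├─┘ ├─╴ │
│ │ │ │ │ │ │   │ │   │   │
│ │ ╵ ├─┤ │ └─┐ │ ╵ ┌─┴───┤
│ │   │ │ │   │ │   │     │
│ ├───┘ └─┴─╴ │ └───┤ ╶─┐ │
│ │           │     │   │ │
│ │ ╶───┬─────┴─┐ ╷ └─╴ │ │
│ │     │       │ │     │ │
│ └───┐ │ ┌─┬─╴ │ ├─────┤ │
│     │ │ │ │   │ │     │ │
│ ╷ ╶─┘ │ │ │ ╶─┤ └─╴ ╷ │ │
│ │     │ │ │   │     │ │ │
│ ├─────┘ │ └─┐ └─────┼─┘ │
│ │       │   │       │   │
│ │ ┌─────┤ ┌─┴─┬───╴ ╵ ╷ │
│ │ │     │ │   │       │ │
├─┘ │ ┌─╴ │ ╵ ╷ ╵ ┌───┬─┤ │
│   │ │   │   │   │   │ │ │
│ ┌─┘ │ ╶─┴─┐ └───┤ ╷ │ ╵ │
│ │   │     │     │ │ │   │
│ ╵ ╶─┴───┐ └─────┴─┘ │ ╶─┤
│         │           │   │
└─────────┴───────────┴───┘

Using BFS/flood-fill to find all reachable cells from A:
Maze size: 13 × 13 = 169 total cells
135 cell(s) are walled off and cannot be reached from A.
Reachable cells: 34

Reachable region (· marks reachable cells):

┌─┬─────────────┬───────┬─┐
│A│· · · · · · ·│· · · ·│·│
│ ╵ ╷ ╷ ┌─────┐ └─┬─┐ ╷ ╵ │
│· ·│·│·│     │· ·│ │·│· ·│
├─┬─┤ │ │ ┌─┐ └─┐ ├─┘ ├─╴ │
│ │·│·│·│ │ │   │·│· ·│· ·│
│ │ ╵ ├─┤ │ └─┐ │ ╵ ┌─┴───┤
│ │· ·│ │ │   │ │· ·│     │
│ ├───┘ └─┴─╴ │ └───┤ ╶─┐ │
│ │           │     │   │ │
│ │ ╶───┬─────┴─┐ ╷ └─╴ │ │
│ │     │       │ │     │ │
│ └───┐ │ ┌─┬─╴ │ ├─────┤ │
│     │ │ │ │   │ │     │ │
│ ╷ ╶─┘ │ │ │ ╶─┤ └─╴ ╷ │ │
│ │     │ │ │   │     │ │ │
│ ├─────┘ │ └─┐ └─────┼─┘ │
│ │       │   │       │   │
│ │ ┌─────┤ ┌─┴─┬───╴ ╵ ╷ │
│ │ │     │ │   │       │ │
├─┘ │ ┌─╴ │ ╵ ╷ ╵ ┌───┬─┤ │
│   │ │   │   │   │   │ │ │
│ ┌─┘ │ ╶─┴─┐ └───┤ ╷ │ ╵ │
│ │   │     │     │ │ │   │
│ ╵ ╶─┴───┐ └─────┴─┘ │ ╶─┤
│         │           │   │
└─────────┴───────────┴───┘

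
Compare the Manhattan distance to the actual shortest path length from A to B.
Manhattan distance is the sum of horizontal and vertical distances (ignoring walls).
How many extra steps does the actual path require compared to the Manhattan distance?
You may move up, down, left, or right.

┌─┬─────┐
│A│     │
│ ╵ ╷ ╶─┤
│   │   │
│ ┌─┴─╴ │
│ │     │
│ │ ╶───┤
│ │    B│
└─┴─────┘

Manhattan distance: |3 - 0| + |3 - 0| = 6
Actual path length: 12
Extra steps: 12 - 6 = 6

Solution:

┌─┬─────┐
│A│↱ ↓  │
│ ╵ ╷ ╶─┤
│↳ ↑│↳ ↓│
│ ┌─┴─╴ │
│ │↓ ← ↲│
│ │ ╶───┤
│ │↳ → B│
└─┴─────┘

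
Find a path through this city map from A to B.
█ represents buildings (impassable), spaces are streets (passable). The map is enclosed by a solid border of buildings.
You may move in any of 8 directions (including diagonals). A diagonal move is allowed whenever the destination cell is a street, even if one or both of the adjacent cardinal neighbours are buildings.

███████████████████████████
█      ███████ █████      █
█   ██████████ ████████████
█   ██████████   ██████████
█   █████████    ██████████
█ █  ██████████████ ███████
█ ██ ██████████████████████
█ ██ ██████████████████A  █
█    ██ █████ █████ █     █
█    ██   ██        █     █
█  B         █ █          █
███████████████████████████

Finding the shortest path from A to B:
Movement: 8-directional
Path length: 20 steps
Directions: down-left → down-left → down-left → left → left → left → left → up-left → left → left → left → down-left → left → left → left → left → left → left → left → left

Solution:

███████████████████████████
█      ███████ █████      █
█   ██████████ ████████████
█   ██████████   ██████████
█   █████████    ██████████
█ █  ██████████████ ███████
█ ██ ██████████████████████
█ ██ ██████████████████A  █
█    ██ █████ █████ █ ↙   █
█    ██   ██↙←←←    █↙    █
█  B←←←←←←←← █ █↖←←←←     █
███████████████████████████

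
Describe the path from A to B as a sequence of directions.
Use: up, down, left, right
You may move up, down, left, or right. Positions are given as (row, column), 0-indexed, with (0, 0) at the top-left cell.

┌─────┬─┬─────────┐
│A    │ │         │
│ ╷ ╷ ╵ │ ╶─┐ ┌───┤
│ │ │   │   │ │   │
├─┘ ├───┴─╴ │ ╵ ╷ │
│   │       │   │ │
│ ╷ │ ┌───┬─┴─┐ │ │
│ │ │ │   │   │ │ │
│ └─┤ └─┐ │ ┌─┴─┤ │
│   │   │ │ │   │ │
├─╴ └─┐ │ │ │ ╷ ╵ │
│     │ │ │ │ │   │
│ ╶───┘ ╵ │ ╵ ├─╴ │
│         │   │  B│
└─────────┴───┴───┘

Finding the path and converting it to directions:
Path through cells: (0,0) → (0,1) → (1,1) → (2,1) → (2,0) → (3,0) → (4,0) → (4,1) → (5,1) → (5,0) → (6,0) → (6,1) → (6,2) → (6,3) → (5,3) → (4,3) → (4,2) → (3,2) → (2,2) → (2,3) → (2,4) → (2,5) → (1,5) → (1,4) → (0,4) → (0,5) → (0,6) → (1,6) → (2,6) → (2,7) → (1,7) → (1,8) → (2,8) → (3,8) → (4,8) → (5,8) → (6,8)
Directions: right, down, down, left, down, down, right, down, left, down, right, right, right, up, up, left, up, up, right, right, right, up, left, up, right, right, down, down, right, up, right, down, down, down, down, down

Solution:

┌─────┬─┬─────────┐
│A ↓  │ │↱ → ↓    │
│ ╷ ╷ ╵ │ ╶─┐ ┌───┤
│ │↓│   │↑ ↰│↓│↱ ↓│
├─┘ ├───┴─╴ │ ╵ ╷ │
│↓ ↲│↱ → → ↑│↳ ↑│↓│
│ ╷ │ ┌───┬─┴─┐ │ │
│↓│ │↑│   │   │ │↓│
│ └─┤ └─┐ │ ┌─┴─┤ │
│↳ ↓│↑ ↰│ │ │   │↓│
├─╴ └─┐ │ │ │ ╷ ╵ │
│↓ ↲  │↑│ │ │ │  ↓│
│ ╶───┘ ╵ │ ╵ ├─╴ │
│↳ → → ↑  │   │  B│
└─────────┴───┴───┘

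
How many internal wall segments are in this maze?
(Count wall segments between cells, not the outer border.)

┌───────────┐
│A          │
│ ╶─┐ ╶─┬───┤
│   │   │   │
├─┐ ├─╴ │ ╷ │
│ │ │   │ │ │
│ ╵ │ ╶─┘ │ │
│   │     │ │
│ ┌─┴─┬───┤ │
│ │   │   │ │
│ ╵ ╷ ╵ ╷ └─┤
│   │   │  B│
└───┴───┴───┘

Counting internal wall segments:
Total internal walls: 25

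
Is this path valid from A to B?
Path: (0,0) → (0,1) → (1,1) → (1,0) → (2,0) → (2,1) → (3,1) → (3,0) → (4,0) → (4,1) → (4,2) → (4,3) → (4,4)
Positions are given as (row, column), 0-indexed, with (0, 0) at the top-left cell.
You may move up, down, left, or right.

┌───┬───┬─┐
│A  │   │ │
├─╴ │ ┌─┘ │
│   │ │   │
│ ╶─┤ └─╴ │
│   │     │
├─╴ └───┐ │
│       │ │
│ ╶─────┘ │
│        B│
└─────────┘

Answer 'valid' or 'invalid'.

Checking path validity:
Result: All consecutive moves are passable.

valid

Correct solution:

┌───┬───┬─┐
│A ↓│   │ │
├─╴ │ ┌─┘ │
│↓ ↲│ │   │
│ ╶─┤ └─╴ │
│↳ ↓│     │
├─╴ └───┐ │
│↓ ↲    │ │
│ ╶─────┘ │
│↳ → → → B│
└─────────┘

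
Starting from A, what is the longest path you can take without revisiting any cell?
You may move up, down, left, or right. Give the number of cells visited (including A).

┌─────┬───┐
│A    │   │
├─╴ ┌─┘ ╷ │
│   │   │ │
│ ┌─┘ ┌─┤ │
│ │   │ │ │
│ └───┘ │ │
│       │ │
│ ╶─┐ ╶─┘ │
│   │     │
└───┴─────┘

Finding longest simple path using DFS:
Start: (0, 0)
Longest path visits 20 cells
Path: A → right → down → left → down → down → right → right → down → right → right → up → up → up → up → left → down → left → down → left

Solution:

┌─────┬───┐
│A ↓  │↓ ↰│
├─╴ ┌─┘ ╷ │
│↓ ↲│↓ ↲│↑│
│ ┌─┘ ┌─┤ │
│↓│B ↲│ │↑│
│ └───┘ │ │
│↳ → ↓  │↑│
│ ╶─┐ ╶─┘ │
│   │↳ → ↑│
└───┴─────┘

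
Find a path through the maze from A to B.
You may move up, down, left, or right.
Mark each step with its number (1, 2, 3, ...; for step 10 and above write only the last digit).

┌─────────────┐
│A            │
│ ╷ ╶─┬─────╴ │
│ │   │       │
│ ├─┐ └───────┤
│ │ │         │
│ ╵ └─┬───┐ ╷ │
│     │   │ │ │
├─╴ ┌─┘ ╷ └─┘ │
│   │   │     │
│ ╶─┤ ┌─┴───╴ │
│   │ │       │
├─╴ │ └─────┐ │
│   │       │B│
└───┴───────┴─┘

Finding the shortest path through the maze:
Path length: 12 steps
Directions: right → down → right → down → right → right → right → right → down → down → down → down

Solution:

┌─────────────┐
│A 1          │
│ ╷ ╶─┬─────╴ │
│ │2 3│       │
│ ├─┐ └───────┤
│ │ │4 5 6 7 8│
│ ╵ └─┬───┐ ╷ │
│     │   │ │9│
├─╴ ┌─┘ ╷ └─┘ │
│   │   │    0│
│ ╶─┤ ┌─┴───╴ │
│   │ │      1│
├─╴ │ └─────┐ │
│   │       │B│
└───┴───────┴─┘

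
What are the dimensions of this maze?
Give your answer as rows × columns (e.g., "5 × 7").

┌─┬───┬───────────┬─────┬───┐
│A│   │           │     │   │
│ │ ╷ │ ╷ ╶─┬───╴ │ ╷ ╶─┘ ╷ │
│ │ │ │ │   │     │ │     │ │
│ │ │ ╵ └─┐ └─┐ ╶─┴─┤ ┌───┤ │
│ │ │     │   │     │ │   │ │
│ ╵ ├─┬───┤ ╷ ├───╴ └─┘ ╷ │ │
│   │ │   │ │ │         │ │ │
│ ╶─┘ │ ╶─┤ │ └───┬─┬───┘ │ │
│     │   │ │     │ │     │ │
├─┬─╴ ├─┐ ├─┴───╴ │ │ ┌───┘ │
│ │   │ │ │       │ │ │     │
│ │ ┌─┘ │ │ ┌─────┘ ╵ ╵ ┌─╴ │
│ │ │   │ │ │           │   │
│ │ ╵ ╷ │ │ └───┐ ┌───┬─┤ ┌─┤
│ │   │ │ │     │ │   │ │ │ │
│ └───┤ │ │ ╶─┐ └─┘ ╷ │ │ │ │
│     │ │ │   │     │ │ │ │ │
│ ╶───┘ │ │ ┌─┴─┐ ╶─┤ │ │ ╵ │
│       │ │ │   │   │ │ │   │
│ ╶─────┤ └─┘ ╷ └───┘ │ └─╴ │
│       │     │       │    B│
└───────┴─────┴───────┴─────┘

Counting the maze dimensions:
Rows (vertical): 11
Columns (horizontal): 14
Dimensions: 11 × 14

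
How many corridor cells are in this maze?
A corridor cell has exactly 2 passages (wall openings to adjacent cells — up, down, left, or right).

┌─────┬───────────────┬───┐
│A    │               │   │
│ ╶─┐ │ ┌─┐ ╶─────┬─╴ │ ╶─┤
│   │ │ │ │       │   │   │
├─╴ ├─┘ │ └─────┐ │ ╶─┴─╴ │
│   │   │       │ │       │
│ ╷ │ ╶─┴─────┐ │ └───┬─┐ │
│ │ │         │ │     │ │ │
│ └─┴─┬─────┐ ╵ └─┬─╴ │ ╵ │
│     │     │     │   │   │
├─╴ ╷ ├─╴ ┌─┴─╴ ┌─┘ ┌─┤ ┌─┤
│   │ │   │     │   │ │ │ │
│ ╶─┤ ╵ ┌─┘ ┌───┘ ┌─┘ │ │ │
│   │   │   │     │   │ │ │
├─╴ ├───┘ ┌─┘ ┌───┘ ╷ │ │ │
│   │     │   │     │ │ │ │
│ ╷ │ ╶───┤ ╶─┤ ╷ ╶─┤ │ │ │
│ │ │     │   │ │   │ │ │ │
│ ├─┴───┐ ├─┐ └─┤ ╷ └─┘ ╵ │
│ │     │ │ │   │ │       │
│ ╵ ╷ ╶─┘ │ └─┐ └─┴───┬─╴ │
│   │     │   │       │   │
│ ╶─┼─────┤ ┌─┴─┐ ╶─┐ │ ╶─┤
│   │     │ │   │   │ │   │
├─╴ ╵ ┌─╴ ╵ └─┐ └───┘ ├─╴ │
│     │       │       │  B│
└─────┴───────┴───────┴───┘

Counting cells with exactly 2 passages:
Total corridor cells: 126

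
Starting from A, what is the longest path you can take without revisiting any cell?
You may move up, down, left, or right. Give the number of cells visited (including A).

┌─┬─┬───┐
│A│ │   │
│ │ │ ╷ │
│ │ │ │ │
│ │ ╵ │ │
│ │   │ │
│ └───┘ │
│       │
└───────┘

Finding longest simple path using DFS:
Start: (0, 0)
Longest path visits 16 cells
Path: A → down → down → down → right → right → right → up → up → up → left → down → down → left → up → up

Solution:

┌─┬─┬───┐
│A│B│↓ ↰│
│ │ │ ╷ │
│↓│↑│↓│↑│
│ │ ╵ │ │
│↓│↑ ↲│↑│
│ └───┘ │
│↳ → → ↑│
└───────┘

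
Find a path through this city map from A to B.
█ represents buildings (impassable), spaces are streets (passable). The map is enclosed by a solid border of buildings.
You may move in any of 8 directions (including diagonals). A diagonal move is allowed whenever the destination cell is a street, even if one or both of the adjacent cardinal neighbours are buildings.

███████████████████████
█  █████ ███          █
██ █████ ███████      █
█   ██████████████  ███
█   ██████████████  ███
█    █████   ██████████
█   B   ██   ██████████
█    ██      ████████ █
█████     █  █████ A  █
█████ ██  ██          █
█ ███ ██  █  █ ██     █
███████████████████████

Finding the shortest path from A to B:
Movement: 8-directional
Path length: 15 steps
Directions: left → down-left → left → left → left → left → left → up-left → up-left → left → left → left → up-left → left → left

Solution:

███████████████████████
█  █████ ███          █
██ █████ ███████      █
█   ██████████████  ███
█   ██████████████  ███
█    █████   ██████████
█   B←← ██   ██████████
█    ██↖←←←  ████████ █
█████     █↖ █████↙A  █
█████ ██  ██↖←←←←←    █
█ ███ ██  █  █ ██     █
███████████████████████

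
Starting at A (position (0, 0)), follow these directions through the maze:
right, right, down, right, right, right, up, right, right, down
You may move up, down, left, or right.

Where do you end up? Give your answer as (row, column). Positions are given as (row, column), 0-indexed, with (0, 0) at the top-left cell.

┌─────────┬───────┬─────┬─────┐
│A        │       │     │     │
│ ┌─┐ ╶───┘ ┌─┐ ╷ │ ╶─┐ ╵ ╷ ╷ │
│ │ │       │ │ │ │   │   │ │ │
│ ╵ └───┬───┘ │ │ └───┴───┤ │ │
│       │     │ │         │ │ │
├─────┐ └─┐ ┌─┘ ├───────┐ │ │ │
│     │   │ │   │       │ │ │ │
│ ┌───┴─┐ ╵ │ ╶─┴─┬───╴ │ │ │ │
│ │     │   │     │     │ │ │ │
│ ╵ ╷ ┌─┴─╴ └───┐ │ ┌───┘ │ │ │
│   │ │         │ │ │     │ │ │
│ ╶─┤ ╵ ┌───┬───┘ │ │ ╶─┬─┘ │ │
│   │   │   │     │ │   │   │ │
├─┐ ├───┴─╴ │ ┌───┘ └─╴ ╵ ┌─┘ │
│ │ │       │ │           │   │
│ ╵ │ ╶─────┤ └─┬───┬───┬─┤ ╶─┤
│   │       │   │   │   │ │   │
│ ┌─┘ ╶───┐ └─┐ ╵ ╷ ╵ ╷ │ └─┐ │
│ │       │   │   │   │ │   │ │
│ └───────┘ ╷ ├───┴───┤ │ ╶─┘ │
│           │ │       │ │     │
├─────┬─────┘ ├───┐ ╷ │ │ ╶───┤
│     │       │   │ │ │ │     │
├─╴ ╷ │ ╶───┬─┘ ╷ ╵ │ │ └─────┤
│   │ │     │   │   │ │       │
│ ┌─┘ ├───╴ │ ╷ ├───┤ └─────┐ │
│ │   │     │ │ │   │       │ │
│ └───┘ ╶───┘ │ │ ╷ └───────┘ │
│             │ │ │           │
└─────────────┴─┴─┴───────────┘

Following directions step by step:
Start: (0, 0)
  right: (0, 0) → (0, 1)
  right: (0, 1) → (0, 2)
  down: (0, 2) → (1, 2)
  right: (1, 2) → (1, 3)
  right: (1, 3) → (1, 4)
  right: (1, 4) → (1, 5)
  up: (1, 5) → (0, 5)
  right: (0, 5) → (0, 6)
  right: (0, 6) → (0, 7)
  down: (0, 7) → (1, 7)
Final position: (1, 7)

Path taken:

┌─────────┬───────┬─────┬─────┐
│A → ↓    │↱ → ↓  │     │     │
│ ┌─┐ ╶───┘ ┌─┐ ╷ │ ╶─┐ ╵ ╷ ╷ │
│ │ │↳ → → ↑│ │B│ │   │   │ │ │
│ ╵ └───┬───┘ │ │ └───┴───┤ │ │
│       │     │ │         │ │ │
├─────┐ └─┐ ┌─┘ ├───────┐ │ │ │
│     │   │ │   │       │ │ │ │
│ ┌───┴─┐ ╵ │ ╶─┴─┬───╴ │ │ │ │
│ │     │   │     │     │ │ │ │
│ ╵ ╷ ┌─┴─╴ └───┐ │ ┌───┘ │ │ │
│   │ │         │ │ │     │ │ │
│ ╶─┤ ╵ ┌───┬───┘ │ │ ╶─┬─┘ │ │
│   │   │   │     │ │   │   │ │
├─┐ ├───┴─╴ │ ┌───┘ └─╴ ╵ ┌─┘ │
│ │ │       │ │           │   │
│ ╵ │ ╶─────┤ └─┬───┬───┬─┤ ╶─┤
│   │       │   │   │   │ │   │
│ ┌─┘ ╶───┐ └─┐ ╵ ╷ ╵ ╷ │ └─┐ │
│ │       │   │   │   │ │   │ │
│ └───────┘ ╷ ├───┴───┤ │ ╶─┘ │
│           │ │       │ │     │
├─────┬─────┘ ├───┐ ╷ │ │ ╶───┤
│     │       │   │ │ │ │     │
├─╴ ╷ │ ╶───┬─┘ ╷ ╵ │ │ └─────┤
│   │ │     │   │   │ │       │
│ ┌─┘ ├───╴ │ ╷ ├───┤ └─────┐ │
│ │   │     │ │ │   │       │ │
│ └───┘ ╶───┘ │ │ ╷ └───────┘ │
│             │ │ │           │
└─────────────┴─┴─┴───────────┘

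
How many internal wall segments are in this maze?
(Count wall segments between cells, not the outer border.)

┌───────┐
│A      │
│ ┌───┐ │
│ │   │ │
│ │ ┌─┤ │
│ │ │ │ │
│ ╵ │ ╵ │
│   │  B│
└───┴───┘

Counting internal wall segments:
Total internal walls: 9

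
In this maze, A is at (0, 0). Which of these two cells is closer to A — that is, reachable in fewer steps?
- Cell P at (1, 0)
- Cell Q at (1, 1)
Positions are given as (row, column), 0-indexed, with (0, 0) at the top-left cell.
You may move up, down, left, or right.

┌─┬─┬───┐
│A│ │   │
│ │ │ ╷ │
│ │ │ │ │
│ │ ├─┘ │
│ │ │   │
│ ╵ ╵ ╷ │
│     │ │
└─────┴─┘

Shortest path A → P at (1, 0): 1 steps
Shortest path A → Q at (1, 1): 6 steps

P is closer (1 steps vs 6 steps).

Path to P:

┌─┬─┬───┐
│A│ │   │
│ │ │ ╷ │
│P│ │ │ │
│ │ ├─┘ │
│ │ │   │
│ ╵ ╵ ╷ │
│     │ │
└─────┴─┘

Path to Q:

┌─┬─┬───┐
│A│ │   │
│ │ │ ╷ │
│↓│Q│ │ │
│ │ ├─┘ │
│↓│↑│   │
│ ╵ ╵ ╷ │
│↳ ↑  │ │
└─────┴─┘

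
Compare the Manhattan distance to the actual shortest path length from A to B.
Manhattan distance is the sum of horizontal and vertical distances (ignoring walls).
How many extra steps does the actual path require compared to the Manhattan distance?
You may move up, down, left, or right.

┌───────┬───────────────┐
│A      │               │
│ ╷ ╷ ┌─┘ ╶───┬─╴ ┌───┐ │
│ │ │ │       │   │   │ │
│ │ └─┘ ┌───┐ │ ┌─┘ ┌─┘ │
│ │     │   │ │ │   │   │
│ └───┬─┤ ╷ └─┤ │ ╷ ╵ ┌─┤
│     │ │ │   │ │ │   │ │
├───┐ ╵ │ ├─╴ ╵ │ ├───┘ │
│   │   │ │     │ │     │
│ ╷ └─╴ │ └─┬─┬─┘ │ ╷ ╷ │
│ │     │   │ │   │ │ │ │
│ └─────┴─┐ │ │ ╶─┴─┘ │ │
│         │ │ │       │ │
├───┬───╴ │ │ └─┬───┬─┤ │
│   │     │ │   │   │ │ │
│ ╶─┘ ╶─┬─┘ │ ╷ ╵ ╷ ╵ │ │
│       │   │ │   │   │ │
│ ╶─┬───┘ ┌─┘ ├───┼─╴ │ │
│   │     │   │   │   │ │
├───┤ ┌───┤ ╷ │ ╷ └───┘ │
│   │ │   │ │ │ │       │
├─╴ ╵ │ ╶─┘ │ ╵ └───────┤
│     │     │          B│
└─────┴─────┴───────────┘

Manhattan distance: |11 - 0| + |11 - 0| = 22
Actual path length: 50
Extra steps: 50 - 22 = 28

Solution:

┌───────┬───────────────┐
│A ↓    │↱ → → → → → → ↓│
│ ╷ ╷ ┌─┘ ╶───┬─╴ ┌───┐ │
│ │↓│ │↱ ↑    │   │   │↓│
│ │ └─┘ ┌───┐ │ ┌─┘ ┌─┘ │
│ │↳ → ↑│   │ │ │↓ ↰│↓ ↲│
│ └───┬─┤ ╷ └─┤ │ ╷ ╵ ┌─┤
│     │ │ │   │ │↓│↑ ↲│ │
├───┐ ╵ │ ├─╴ ╵ │ ├───┘ │
│   │   │ │     │↓│  ↱ ↓│
│ ╷ └─╴ │ └─┬─┬─┘ │ ╷ ╷ │
│ │     │   │ │↓ ↲│ │↑│↓│
│ └─────┴─┐ │ │ ╶─┴─┘ │ │
│         │ │ │↳ → → ↑│↓│
├───┬───╴ │ │ └─┬───┬─┤ │
│   │     │ │   │   │ │↓│
│ ╶─┘ ╶─┬─┘ │ ╷ ╵ ╷ ╵ │ │
│       │   │ │   │   │↓│
│ ╶─┬───┘ ┌─┘ ├───┼─╴ │ │
│   │     │   │↓ ↰│   │↓│
├───┤ ┌───┤ ╷ │ ╷ └───┘ │
│   │ │   │ │ │↓│↑ ← ← ↲│
├─╴ ╵ │ ╶─┘ │ ╵ └───────┤
│     │     │  ↳ → → → B│
└─────┴─────┴───────────┘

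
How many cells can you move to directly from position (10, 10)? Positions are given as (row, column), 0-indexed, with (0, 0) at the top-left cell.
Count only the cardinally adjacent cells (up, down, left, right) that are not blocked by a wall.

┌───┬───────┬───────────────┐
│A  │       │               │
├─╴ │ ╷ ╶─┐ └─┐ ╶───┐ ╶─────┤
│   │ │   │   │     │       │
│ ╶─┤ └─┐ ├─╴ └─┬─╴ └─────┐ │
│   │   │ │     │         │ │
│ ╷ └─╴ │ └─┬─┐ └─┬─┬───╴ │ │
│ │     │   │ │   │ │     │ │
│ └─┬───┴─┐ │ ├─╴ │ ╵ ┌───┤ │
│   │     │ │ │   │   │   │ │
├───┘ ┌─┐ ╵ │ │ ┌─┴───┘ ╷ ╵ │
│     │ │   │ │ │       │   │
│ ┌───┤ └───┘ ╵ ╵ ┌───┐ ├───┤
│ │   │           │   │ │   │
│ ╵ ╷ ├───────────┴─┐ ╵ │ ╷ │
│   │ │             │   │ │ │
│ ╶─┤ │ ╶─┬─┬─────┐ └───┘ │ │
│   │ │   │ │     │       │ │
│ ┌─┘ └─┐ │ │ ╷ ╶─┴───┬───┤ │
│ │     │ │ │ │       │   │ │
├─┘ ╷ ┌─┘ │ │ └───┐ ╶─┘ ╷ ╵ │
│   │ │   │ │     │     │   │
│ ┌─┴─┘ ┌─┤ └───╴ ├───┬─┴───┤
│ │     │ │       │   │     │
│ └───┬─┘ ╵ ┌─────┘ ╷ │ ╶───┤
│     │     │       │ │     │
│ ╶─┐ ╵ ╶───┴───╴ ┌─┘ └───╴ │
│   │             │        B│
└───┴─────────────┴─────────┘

Checking passable neighbors of (10, 10):
Neighbors: (10, 9), (10, 11)
Count: 2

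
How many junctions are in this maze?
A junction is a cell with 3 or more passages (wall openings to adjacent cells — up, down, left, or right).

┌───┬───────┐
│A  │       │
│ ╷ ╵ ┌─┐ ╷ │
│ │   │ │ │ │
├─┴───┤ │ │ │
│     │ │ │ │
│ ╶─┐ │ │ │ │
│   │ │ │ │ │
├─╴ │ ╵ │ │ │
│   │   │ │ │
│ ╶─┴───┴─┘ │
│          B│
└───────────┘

Checking each cell for number of passages:

Junctions found (3+ passages):
  (0, 4): 3 passages
Total junctions: 1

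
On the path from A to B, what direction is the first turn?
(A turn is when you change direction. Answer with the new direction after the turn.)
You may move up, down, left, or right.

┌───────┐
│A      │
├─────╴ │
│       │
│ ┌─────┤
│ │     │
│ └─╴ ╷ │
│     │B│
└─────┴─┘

Directions: right, right, right, down, left, left, left, down, down, right, right, up, right, down
First turn direction: down

Solution:

┌───────┐
│A → → ↓│
├─────╴ │
│↓ ← ← ↲│
│ ┌─────┤
│↓│  ↱ ↓│
│ └─╴ ╷ │
│↳ → ↑│B│
└─────┴─┘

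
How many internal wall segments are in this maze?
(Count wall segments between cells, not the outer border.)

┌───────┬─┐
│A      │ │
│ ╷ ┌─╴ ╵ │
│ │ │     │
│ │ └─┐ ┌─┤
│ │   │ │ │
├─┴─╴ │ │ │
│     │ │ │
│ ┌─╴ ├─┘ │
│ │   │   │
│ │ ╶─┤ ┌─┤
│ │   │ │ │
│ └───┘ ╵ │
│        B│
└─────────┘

Counting internal wall segments:
Total internal walls: 24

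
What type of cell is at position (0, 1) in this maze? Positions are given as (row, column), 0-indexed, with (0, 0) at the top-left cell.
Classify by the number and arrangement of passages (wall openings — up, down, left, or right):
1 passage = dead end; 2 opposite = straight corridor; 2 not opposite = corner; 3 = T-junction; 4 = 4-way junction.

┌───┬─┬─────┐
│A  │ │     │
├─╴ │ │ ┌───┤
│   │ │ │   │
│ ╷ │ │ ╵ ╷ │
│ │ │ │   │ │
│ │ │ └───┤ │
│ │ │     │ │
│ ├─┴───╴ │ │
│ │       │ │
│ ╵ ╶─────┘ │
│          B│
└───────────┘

Checking cell at (0, 1):
Number of passages: 2
Cell type: corner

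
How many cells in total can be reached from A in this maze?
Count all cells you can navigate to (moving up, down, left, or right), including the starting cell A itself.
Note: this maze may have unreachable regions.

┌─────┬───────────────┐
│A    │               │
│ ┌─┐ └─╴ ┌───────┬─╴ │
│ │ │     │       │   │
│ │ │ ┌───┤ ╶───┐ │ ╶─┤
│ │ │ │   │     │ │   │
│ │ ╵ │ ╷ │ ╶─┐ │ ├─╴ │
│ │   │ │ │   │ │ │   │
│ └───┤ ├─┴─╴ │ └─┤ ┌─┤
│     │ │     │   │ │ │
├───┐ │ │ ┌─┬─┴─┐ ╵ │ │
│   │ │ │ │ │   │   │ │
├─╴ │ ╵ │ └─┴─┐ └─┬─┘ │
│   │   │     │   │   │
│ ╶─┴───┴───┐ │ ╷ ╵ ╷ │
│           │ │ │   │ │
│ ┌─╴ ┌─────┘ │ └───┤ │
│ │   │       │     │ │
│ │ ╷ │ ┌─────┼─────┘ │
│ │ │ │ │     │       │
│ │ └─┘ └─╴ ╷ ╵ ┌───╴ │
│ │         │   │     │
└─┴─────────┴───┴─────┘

Using BFS/flood-fill to find all reachable cells from A:
Maze size: 11 × 11 = 121 total cells
1 cell(s) are walled off and cannot be reached from A.
Reachable cells: 120

Reachable region (· marks reachable cells):

┌─────┬───────────────┐
│A · ·│· · · · · · · ·│
│ ┌─┐ └─╴ ┌───────┬─╴ │
│·│·│· · ·│· · · ·│· ·│
│ │ │ ┌───┤ ╶───┐ │ ╶─┤
│·│·│·│· ·│· · ·│·│· ·│
│ │ ╵ │ ╷ │ ╶─┐ │ ├─╴ │
│·│· ·│·│·│· ·│·│·│· ·│
│ └───┤ ├─┴─╴ │ └─┤ ┌─┤
│· · ·│·│· · ·│· ·│·│·│
├───┐ │ │ ┌─┬─┴─┐ ╵ │ │
│· ·│·│·│·│ │· ·│· ·│·│
├─╴ │ ╵ │ └─┴─┐ └─┬─┘ │
│· ·│· ·│· · ·│· ·│· ·│
│ ╶─┴───┴───┐ │ ╷ ╵ ╷ │
│· · · · · ·│·│·│· ·│·│
│ ┌─╴ ┌─────┘ │ └───┤ │
│·│· ·│· · · ·│· · ·│·│
│ │ ╷ │ ┌─────┼─────┘ │
│·│·│·│·│· · ·│· · · ·│
│ │ └─┘ └─╴ ╷ ╵ ┌───╴ │
│·│· · · · ·│· ·│· · ·│
└─┴─────────┴───┴─────┘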